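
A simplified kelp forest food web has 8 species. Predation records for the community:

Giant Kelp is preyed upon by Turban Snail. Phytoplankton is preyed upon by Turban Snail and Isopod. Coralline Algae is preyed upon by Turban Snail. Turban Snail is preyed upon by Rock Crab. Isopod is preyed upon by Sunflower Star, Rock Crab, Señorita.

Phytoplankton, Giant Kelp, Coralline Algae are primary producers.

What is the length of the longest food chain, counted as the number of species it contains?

One longest chain: Phytoplankton → Isopod → Señorita.
It has 3 species and 2 links.

3 species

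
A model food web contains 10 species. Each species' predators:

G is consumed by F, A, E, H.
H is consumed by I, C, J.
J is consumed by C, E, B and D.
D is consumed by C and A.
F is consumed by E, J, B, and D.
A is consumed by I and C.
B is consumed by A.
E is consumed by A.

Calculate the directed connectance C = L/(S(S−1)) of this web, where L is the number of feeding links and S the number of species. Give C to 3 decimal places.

The web has S = 10 species and L = 21 feeding links.
C = L / (S(S−1)) = 21 / 90 = 0.2333 ≈ 0.233.

C = 0.233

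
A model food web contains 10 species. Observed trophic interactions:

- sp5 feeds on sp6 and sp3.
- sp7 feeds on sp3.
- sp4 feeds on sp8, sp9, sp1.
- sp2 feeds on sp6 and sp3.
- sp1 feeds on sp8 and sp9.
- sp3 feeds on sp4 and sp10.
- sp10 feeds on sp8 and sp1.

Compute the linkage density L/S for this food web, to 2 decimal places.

There are L = 14 links among S = 10 species.
L/S = 14/10 = 1.4000 ≈ 1.40.

L/S = 1.40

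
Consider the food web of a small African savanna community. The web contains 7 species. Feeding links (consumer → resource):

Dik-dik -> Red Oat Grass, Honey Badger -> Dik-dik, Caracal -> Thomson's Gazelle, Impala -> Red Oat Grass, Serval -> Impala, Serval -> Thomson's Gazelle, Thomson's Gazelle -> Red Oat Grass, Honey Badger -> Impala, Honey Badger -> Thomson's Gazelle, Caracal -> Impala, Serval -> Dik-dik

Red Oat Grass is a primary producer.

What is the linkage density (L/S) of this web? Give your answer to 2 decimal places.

There are L = 11 links among S = 7 species.
L/S = 11/7 = 1.5714 ≈ 1.57.

L/S = 1.57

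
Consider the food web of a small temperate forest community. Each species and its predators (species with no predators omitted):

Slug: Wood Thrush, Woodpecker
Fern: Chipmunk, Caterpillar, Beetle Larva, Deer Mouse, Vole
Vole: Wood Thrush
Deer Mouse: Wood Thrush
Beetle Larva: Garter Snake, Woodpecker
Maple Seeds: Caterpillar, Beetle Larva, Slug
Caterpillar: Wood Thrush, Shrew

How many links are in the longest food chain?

One longest chain: Maple Seeds → Beetle Larva → Garter Snake.
It has 3 species and 2 links.

2 links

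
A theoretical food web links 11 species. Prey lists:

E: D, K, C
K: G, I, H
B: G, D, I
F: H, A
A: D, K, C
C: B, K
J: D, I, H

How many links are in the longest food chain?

One longest chain: G → B → C → A → F.
It has 5 species and 4 links.

4 links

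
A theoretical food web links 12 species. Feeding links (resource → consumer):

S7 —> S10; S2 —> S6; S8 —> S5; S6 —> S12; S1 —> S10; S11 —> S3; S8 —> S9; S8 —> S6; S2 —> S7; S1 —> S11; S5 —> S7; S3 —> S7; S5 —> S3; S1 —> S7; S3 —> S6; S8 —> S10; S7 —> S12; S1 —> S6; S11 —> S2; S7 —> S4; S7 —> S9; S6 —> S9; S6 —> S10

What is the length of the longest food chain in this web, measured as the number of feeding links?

One longest chain: S8 → S5 → S3 → S6 → S12.
It has 5 species and 4 links.

4 links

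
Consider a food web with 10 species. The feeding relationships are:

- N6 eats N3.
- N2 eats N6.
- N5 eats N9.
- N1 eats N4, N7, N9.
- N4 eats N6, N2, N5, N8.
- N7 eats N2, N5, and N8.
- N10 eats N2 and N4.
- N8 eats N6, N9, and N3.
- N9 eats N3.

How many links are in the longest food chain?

One longest chain: N3 → N9 → N8 → N7 → N1.
It has 5 species and 4 links.

4 links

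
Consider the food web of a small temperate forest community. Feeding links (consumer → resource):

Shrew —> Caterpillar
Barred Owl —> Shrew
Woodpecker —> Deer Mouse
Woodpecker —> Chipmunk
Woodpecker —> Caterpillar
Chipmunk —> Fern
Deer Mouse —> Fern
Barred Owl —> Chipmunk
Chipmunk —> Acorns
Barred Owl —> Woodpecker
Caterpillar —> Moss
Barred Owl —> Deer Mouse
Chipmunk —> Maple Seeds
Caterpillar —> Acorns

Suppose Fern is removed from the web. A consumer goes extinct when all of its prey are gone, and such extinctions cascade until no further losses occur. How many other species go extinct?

Remove Fern.
Round 1: Deer Mouse (all prey gone) → extinct.
No further losses. Total secondary extinctions: 1.

1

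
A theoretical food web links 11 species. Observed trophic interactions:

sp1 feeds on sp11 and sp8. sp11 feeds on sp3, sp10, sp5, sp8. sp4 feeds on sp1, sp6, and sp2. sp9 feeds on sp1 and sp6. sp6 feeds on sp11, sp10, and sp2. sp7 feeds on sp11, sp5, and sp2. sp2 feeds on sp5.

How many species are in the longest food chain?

4 species

One longest chain: sp3 → sp11 → sp1 → sp9.
It has 4 species and 3 links.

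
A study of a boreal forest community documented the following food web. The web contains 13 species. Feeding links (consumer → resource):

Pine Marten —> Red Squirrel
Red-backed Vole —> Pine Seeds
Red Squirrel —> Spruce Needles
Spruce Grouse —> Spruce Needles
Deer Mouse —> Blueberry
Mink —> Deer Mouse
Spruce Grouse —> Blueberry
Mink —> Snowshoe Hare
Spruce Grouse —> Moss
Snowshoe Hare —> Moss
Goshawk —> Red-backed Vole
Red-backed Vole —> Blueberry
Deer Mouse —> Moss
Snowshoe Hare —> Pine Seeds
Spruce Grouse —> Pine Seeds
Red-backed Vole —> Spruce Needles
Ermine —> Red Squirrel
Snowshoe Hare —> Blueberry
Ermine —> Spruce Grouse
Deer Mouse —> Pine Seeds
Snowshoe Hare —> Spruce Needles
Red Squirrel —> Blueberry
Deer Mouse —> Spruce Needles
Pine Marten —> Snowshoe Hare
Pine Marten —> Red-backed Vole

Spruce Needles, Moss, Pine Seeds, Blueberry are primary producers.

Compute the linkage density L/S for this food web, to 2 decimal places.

There are L = 25 links among S = 13 species.
L/S = 25/13 = 1.9231 ≈ 1.92.

L/S = 1.92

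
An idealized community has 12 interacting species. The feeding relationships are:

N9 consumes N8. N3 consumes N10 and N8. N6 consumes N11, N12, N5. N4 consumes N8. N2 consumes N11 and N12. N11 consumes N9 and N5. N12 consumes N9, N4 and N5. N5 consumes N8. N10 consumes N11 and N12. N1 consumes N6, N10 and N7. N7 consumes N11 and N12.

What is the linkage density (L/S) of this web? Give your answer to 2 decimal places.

L/S = 1.83

There are L = 22 links among S = 12 species.
L/S = 22/12 = 1.8333 ≈ 1.83.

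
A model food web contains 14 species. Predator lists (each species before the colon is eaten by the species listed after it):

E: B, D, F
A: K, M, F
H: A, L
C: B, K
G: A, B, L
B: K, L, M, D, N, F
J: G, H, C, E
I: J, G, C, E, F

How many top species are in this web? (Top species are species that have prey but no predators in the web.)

Top species (has prey, but nothing eats it): K, L, M, D, N, F.
Count: 6.

6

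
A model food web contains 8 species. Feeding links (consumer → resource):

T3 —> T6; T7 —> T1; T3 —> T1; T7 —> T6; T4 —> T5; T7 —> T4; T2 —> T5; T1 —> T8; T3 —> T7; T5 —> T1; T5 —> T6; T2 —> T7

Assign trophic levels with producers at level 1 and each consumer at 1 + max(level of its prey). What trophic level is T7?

Trophic level 5

T8 is a producer → level 1.
T1 eats T8 → level 2.
T5 eats T1 (level 2); other prey at levels: T6 1 → level 3.
T4 eats T5 → level 4.
T7 eats T4 (level 4); other prey at levels: T6 1, T1 2 → level 5.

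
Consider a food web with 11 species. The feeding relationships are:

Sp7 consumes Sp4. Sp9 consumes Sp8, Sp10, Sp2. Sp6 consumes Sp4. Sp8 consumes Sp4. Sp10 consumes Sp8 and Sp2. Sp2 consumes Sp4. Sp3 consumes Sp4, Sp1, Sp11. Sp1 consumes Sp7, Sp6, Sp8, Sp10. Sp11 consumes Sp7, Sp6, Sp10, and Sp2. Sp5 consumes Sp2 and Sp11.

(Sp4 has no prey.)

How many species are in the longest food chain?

5 species

One longest chain: Sp4 → Sp8 → Sp10 → Sp1 → Sp3.
It has 5 species and 4 links.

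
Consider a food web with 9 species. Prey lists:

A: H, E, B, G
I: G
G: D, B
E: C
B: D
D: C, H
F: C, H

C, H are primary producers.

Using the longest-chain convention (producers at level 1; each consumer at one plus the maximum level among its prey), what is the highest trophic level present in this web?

5

Producers (level 1): C, H.
C → D → B → G → I gives I level 5.
No species has a prey at level 5, so no species reaches level 6.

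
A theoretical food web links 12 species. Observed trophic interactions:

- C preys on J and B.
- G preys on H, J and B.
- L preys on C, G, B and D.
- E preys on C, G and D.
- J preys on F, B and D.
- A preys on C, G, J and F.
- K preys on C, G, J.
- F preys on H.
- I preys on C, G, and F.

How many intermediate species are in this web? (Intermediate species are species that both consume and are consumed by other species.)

Intermediate species (has both prey and predators): F, J, C, G.
Count: 4.

4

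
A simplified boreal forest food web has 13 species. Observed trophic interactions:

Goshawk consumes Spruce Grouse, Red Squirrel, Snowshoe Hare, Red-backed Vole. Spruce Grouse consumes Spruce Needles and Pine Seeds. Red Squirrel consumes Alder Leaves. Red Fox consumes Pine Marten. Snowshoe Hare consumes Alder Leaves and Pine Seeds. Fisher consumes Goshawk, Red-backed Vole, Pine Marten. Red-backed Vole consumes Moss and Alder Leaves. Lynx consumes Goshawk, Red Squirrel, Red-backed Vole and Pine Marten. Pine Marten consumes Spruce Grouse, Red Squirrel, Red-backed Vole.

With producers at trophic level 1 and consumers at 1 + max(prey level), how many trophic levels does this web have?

Producers (level 1): Moss, Spruce Needles, Alder Leaves, Pine Seeds.
Alder Leaves → Red Squirrel → Pine Marten → Red Fox gives Red Fox level 4.
No species has a prey at level 4, so no species reaches level 5.

4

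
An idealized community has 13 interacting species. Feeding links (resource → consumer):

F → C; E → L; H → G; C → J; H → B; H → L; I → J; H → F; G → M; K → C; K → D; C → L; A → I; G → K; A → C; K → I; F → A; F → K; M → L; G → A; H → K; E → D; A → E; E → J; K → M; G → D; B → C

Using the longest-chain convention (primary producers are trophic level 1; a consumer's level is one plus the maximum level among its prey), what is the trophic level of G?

H is a producer → level 1.
G eats H → level 2.

Trophic level 2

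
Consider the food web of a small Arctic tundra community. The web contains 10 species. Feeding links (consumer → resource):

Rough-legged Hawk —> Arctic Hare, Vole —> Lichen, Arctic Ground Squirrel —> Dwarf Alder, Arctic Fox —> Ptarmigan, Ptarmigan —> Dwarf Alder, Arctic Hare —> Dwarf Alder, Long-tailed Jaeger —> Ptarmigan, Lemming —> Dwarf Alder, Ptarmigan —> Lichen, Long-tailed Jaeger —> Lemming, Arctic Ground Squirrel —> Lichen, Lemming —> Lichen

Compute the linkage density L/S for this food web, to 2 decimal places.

L/S = 1.20

There are L = 12 links among S = 10 species.
L/S = 12/10 = 1.2000 ≈ 1.20.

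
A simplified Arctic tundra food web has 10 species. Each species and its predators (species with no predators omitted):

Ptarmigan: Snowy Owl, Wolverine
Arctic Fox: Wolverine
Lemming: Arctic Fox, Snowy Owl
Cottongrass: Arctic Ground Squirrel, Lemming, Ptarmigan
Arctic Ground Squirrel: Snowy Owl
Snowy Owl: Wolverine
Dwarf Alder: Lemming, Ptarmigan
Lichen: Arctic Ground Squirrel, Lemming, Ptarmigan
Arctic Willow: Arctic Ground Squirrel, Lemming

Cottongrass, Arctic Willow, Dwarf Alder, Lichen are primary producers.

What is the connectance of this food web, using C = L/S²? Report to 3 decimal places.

The web has S = 10 species and L = 17 feeding links.
C = L / S² = 17 / 100 = 0.1700 ≈ 0.170.

C = 0.170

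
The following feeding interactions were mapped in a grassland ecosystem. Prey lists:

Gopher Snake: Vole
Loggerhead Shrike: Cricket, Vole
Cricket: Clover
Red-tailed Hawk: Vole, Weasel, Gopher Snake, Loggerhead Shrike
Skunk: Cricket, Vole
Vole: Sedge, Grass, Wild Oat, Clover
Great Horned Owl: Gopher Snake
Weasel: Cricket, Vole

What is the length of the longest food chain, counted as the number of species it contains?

One longest chain: Sedge → Vole → Gopher Snake → Red-tailed Hawk.
It has 4 species and 3 links.

4 species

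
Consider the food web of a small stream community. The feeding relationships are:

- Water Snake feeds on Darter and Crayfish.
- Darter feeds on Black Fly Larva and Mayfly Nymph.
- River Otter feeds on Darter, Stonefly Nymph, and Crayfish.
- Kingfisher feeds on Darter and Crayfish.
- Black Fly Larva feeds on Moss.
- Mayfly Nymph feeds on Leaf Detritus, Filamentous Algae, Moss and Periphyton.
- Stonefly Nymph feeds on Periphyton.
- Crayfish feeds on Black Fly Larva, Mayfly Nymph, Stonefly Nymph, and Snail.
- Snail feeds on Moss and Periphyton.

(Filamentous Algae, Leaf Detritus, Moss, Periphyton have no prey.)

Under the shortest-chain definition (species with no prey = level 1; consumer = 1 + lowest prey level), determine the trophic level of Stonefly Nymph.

Trophic level 2

Periphyton has no prey (basal) → level 1.
Stonefly Nymph eats Periphyton → level 2.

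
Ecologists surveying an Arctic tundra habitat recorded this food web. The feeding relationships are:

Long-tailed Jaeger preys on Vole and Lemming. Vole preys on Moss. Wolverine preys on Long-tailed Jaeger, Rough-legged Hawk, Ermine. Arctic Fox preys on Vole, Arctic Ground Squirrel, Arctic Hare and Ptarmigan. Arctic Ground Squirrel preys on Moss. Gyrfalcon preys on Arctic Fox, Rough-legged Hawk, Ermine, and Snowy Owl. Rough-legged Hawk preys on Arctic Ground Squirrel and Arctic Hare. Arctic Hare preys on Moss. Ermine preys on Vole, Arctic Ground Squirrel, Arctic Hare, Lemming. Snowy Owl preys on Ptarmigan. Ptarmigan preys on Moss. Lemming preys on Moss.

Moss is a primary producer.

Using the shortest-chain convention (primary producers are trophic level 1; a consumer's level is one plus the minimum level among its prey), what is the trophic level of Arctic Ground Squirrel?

Moss is a producer → level 1.
Arctic Ground Squirrel eats Moss → level 2.

Trophic level 2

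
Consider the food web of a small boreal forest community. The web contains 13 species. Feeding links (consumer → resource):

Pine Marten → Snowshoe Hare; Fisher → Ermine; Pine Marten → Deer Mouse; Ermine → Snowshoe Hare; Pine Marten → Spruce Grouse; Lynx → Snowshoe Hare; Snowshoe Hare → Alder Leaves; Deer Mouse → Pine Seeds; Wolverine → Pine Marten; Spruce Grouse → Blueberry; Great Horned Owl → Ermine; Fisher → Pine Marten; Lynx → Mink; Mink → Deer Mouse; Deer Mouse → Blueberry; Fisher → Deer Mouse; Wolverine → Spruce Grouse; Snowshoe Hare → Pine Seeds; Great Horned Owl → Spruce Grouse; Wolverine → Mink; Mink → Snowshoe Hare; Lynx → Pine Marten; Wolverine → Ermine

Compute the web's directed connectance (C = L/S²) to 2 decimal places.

The web has S = 13 species and L = 23 feeding links.
C = L / S² = 23 / 169 = 0.1361 ≈ 0.14.

C = 0.14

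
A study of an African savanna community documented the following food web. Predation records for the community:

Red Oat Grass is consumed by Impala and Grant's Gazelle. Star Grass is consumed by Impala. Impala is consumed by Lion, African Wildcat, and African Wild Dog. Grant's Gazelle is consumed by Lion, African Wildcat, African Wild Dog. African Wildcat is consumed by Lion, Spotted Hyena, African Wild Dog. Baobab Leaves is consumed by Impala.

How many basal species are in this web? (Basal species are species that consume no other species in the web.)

Basal species (no prey listed): Star Grass, Red Oat Grass, Baobab Leaves.
Count: 3.

3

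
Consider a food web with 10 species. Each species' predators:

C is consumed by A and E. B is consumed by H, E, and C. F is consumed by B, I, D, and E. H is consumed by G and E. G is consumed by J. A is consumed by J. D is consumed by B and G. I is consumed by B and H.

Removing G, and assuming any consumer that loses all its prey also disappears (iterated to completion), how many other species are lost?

Remove G.
Every predator of it retains at least one other prey: J still has A.
No consumer loses all prey, so no secondary extinctions occur.

0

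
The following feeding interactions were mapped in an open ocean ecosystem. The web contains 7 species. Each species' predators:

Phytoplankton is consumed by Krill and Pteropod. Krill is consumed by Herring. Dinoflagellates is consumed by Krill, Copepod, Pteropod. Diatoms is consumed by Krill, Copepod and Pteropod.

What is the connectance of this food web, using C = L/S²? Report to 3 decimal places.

C = 0.184

The web has S = 7 species and L = 9 feeding links.
C = L / S² = 9 / 49 = 0.1837 ≈ 0.184.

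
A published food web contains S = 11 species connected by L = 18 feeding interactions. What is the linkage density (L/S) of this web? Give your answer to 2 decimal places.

L/S = 1.64

There are L = 18 links among S = 11 species.
L/S = 18/11 = 1.6364 ≈ 1.64.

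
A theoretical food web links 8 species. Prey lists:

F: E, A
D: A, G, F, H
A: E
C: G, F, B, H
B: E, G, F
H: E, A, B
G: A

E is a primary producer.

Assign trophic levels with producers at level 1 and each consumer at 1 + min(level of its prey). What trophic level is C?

Trophic level 3

E is a producer → level 1.
F eats E → level 2.
C eats F → level 3.
No prey of C is below level 2, so 3 is the minimum.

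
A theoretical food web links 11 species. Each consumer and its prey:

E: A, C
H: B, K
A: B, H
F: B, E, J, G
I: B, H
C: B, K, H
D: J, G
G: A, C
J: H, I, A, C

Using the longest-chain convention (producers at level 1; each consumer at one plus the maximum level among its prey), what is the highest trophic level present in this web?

5

Producers (level 1): B, K.
B → H → A → G → D gives D level 5.
No species has a prey at level 5, so no species reaches level 6.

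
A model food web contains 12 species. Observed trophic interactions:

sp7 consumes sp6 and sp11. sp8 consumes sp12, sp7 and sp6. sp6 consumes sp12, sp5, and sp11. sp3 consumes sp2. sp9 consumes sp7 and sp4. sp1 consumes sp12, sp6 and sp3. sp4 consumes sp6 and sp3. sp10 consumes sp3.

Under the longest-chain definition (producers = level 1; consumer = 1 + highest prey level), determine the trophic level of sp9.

sp2 is a producer → level 1.
sp3 eats sp2 → level 2.
sp4 eats sp3 (level 2); other prey at levels: sp6 2 → level 3.
sp9 eats sp4 (level 3); other prey at levels: sp7 3 → level 4.

Trophic level 4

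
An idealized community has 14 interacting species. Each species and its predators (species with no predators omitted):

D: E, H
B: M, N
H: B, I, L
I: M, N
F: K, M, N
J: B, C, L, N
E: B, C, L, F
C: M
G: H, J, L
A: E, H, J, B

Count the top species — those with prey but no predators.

4

Top species (has prey, but nothing eats it): L, K, M, N.
Count: 4.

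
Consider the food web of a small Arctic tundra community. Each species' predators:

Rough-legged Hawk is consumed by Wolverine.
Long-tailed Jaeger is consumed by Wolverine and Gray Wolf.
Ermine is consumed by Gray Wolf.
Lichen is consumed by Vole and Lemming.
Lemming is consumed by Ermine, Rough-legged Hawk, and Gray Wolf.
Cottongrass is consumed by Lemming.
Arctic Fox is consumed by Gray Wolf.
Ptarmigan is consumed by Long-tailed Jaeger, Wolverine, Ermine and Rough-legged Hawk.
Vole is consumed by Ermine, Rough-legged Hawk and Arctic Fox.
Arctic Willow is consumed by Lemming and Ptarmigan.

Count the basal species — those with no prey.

3

Basal species (no prey listed): Lichen, Arctic Willow, Cottongrass.
Count: 3.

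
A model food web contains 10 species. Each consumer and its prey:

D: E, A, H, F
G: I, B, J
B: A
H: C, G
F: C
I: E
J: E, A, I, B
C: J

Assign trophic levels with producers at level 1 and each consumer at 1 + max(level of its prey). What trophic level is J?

Trophic level 3

E is a producer → level 1.
I eats E → level 2.
J eats I (level 2); other prey at levels: E 1, A 1, B 2 → level 3.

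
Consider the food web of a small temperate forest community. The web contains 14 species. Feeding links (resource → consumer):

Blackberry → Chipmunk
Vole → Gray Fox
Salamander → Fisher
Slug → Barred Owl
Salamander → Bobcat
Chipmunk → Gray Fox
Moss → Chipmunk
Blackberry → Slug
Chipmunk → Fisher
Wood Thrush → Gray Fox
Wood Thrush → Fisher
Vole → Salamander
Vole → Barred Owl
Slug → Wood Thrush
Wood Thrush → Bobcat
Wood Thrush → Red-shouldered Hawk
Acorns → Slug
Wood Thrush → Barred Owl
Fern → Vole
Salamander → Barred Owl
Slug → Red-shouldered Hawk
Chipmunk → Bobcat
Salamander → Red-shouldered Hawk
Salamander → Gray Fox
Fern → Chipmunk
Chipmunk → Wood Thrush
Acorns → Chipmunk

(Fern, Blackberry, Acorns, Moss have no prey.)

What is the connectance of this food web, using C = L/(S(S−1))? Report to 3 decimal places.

The web has S = 14 species and L = 27 feeding links.
C = L / (S(S−1)) = 27 / 182 = 0.1484 ≈ 0.148.

C = 0.148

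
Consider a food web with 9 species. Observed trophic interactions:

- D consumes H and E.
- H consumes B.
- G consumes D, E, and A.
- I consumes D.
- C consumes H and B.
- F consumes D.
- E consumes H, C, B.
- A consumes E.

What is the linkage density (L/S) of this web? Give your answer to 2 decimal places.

There are L = 14 links among S = 9 species.
L/S = 14/9 = 1.5556 ≈ 1.56.

L/S = 1.56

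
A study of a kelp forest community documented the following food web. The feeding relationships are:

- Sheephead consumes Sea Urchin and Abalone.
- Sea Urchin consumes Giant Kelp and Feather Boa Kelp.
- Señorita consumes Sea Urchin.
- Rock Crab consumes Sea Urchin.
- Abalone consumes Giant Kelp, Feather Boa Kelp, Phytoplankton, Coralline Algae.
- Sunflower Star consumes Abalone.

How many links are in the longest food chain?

2 links

One longest chain: Coralline Algae → Abalone → Sunflower Star.
It has 3 species and 2 links.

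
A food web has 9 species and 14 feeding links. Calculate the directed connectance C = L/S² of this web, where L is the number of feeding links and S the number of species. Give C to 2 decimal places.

The web has S = 9 species and L = 14 feeding links.
C = L / S² = 14 / 81 = 0.1728 ≈ 0.17.

C = 0.17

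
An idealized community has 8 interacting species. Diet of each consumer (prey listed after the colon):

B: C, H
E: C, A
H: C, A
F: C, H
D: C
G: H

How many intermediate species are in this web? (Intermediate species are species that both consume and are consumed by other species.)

Intermediate species (has both prey and predators): H.
Count: 1.

1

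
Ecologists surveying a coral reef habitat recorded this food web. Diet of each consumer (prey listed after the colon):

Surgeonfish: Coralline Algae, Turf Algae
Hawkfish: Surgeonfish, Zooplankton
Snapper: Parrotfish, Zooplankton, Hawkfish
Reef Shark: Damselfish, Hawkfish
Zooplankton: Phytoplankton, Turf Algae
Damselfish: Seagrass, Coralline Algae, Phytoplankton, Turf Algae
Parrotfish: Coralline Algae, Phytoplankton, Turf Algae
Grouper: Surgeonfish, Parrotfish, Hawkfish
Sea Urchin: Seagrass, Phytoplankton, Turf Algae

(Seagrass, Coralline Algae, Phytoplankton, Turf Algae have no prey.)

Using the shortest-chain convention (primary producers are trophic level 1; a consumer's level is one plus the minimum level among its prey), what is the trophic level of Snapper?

Trophic level 3

Phytoplankton is a producer → level 1.
Zooplankton eats Phytoplankton → level 2.
Snapper eats Zooplankton → level 3.
No prey of Snapper is below level 2, so 3 is the minimum.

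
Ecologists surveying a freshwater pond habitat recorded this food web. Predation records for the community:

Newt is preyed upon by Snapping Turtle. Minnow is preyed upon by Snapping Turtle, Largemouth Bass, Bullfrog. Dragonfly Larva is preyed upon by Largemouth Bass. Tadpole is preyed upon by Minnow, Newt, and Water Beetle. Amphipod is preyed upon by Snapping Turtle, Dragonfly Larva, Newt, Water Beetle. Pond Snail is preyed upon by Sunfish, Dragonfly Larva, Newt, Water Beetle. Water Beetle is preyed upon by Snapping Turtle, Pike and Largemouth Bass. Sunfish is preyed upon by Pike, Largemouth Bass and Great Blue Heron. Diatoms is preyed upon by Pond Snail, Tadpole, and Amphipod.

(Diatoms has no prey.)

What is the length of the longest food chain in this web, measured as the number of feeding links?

One longest chain: Diatoms → Tadpole → Minnow → Bullfrog.
It has 4 species and 3 links.

3 links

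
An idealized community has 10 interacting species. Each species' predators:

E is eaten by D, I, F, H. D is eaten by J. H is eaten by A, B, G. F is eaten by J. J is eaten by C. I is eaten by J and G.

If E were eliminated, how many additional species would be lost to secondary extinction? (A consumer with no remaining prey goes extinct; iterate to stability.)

9

Remove E.
Round 1: D (all prey gone), H (all prey gone), I (all prey gone), F (all prey gone) → extinct.
Round 2: B (all prey gone), G (all prey gone), J (all prey gone), A (all prey gone) → extinct.
Round 3: C (all prey gone) → extinct.
No further losses. Total secondary extinctions: 9.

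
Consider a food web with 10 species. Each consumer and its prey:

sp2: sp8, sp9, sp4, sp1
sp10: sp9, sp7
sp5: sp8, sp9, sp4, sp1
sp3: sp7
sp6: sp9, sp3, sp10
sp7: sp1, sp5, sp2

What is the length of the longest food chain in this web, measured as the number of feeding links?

One longest chain: sp8 → sp5 → sp7 → sp10 → sp6.
It has 5 species and 4 links.

4 links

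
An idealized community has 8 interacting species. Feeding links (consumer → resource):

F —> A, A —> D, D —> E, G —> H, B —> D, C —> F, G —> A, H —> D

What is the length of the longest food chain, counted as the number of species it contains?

5 species

One longest chain: E → D → A → F → C.
It has 5 species and 4 links.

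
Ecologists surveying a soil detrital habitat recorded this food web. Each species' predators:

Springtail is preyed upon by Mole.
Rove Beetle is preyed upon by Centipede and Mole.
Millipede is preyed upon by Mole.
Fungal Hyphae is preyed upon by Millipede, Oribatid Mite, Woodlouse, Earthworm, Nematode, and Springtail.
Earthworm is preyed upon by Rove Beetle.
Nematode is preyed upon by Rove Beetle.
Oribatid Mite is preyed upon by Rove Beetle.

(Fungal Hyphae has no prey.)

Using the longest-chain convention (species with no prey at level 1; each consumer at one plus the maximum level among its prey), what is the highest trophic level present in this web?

Basal resources (level 1): Fungal Hyphae.
Fungal Hyphae → Earthworm → Rove Beetle → Centipede gives Centipede level 4.
No species has a prey at level 4, so no species reaches level 5.

4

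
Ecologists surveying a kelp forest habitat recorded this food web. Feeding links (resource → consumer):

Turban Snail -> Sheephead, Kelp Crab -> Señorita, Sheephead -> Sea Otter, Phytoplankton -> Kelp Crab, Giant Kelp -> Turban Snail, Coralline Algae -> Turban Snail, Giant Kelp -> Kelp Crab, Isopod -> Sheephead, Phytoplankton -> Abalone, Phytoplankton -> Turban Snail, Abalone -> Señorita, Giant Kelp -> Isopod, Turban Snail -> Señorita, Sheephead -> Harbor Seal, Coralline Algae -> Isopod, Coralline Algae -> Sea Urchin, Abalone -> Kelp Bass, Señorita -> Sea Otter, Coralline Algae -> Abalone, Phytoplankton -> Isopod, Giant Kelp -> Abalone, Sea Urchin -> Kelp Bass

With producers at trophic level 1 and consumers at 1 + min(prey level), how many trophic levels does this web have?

4

Producers (level 1): Coralline Algae, Phytoplankton, Giant Kelp.
Following each consumer down to its lowest-level prey: Coralline Algae → Turban Snail → Sheephead → Sea Otter (levels 1 through 4).
All prey of Sea Otter (Sheephead 3, Señorita 3) are at level 3 or above, so Sea Otter is at level 1 + 3 = 4.
Every consumer has at least one prey at level 3 or below, so none exceeds level 4.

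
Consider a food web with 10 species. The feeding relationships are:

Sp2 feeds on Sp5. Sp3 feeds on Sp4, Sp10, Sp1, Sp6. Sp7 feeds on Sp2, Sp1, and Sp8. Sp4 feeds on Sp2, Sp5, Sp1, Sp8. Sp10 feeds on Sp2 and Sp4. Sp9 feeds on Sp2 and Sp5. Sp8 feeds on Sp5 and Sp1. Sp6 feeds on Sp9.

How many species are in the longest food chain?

5 species

One longest chain: Sp5 → Sp2 → Sp4 → Sp10 → Sp3.
It has 5 species and 4 links.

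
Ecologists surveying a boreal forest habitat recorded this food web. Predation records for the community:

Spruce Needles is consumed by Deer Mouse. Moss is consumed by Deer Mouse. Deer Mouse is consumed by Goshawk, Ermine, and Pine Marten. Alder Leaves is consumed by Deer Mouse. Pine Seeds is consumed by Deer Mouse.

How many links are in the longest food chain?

One longest chain: Spruce Needles → Deer Mouse → Ermine.
It has 3 species and 2 links.

2 links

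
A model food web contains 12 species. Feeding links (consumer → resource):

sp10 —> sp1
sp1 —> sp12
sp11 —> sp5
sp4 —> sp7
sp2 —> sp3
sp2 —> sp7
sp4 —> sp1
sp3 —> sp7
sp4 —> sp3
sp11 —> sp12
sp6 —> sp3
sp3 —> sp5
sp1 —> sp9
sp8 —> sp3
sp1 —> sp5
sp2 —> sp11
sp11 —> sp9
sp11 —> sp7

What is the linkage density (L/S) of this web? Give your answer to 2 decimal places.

L/S = 1.50

There are L = 18 links among S = 12 species.
L/S = 18/12 = 1.5000 ≈ 1.50.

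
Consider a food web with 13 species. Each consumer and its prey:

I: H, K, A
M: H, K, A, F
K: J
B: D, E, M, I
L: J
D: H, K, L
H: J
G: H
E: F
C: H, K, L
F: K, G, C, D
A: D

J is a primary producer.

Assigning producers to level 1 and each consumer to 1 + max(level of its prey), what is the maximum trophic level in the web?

Producers (level 1): J.
J → H → G → F → E → B gives B level 6.
No species has a prey at level 6, so no species reaches level 7.

6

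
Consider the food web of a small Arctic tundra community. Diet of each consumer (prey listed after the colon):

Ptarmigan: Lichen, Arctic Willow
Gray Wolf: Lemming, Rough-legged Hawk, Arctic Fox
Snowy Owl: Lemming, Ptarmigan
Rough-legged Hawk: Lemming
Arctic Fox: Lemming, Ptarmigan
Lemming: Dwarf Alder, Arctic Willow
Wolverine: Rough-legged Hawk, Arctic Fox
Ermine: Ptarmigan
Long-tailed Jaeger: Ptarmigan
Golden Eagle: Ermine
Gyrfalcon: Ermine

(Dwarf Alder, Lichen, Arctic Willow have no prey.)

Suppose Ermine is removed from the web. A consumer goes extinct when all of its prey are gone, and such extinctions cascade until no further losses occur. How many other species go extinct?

2

Remove Ermine.
Round 1: Gyrfalcon (all prey gone), Golden Eagle (all prey gone) → extinct.
No further losses. Total secondary extinctions: 2.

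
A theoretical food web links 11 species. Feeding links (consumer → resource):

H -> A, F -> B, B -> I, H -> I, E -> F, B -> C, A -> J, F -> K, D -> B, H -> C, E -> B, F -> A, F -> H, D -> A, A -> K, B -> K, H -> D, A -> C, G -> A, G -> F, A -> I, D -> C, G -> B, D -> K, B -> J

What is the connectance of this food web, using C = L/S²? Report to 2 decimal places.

C = 0.21

The web has S = 11 species and L = 25 feeding links.
C = L / S² = 25 / 121 = 0.2066 ≈ 0.21.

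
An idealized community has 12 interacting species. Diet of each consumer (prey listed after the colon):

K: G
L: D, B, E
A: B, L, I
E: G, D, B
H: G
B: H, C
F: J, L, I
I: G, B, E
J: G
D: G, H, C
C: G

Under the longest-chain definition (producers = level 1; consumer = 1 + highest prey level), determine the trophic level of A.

Trophic level 6

G is a producer → level 1.
H eats G → level 2.
D eats H (level 2); other prey at levels: G 1, C 2 → level 3.
E eats D (level 3); other prey at levels: G 1, B 3 → level 4.
L eats E (level 4); other prey at levels: D 3, B 3 → level 5.
A eats L (level 5); other prey at levels: B 3, I 5 → level 6.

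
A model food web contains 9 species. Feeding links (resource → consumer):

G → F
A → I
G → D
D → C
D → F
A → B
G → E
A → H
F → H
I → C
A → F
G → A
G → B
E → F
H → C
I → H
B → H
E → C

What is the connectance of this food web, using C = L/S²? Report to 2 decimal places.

C = 0.22

The web has S = 9 species and L = 18 feeding links.
C = L / S² = 18 / 81 = 0.2222 ≈ 0.22.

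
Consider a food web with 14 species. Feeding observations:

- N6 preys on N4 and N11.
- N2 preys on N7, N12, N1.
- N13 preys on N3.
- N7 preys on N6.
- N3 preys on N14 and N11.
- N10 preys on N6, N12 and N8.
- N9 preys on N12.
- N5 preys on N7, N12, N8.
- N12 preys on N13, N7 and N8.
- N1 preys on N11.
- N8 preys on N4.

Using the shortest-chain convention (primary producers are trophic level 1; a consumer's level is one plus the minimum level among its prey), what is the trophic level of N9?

N4 is a producer → level 1.
N8 eats N4 → level 2.
N12 eats N8 → level 3.
N9 eats N12 → level 4.
No prey of N9 is below level 3, so 4 is the minimum.

Trophic level 4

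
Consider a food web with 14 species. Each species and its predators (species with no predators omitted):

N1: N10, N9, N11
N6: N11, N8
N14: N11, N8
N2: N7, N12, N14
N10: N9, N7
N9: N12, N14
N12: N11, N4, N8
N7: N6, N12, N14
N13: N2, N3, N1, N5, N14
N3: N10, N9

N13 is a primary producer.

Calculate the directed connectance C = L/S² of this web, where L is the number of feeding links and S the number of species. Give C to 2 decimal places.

The web has S = 14 species and L = 27 feeding links.
C = L / S² = 27 / 196 = 0.1378 ≈ 0.14.

C = 0.14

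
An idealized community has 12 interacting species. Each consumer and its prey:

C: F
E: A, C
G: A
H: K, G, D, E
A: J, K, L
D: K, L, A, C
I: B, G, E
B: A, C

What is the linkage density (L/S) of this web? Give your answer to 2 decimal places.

L/S = 1.67

There are L = 20 links among S = 12 species.
L/S = 20/12 = 1.6667 ≈ 1.67.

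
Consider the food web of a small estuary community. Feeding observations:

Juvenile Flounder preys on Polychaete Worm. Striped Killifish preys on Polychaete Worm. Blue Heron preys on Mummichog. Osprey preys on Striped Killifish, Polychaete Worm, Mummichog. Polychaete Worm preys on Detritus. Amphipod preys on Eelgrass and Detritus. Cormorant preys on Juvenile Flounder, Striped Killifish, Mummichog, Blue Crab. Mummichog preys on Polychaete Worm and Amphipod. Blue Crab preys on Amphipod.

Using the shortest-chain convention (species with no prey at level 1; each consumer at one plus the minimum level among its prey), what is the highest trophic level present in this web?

4

Basal resources (level 1): Detritus, Eelgrass.
Following each consumer down to its lowest-level prey: Detritus → Polychaete Worm → Mummichog → Blue Heron (levels 1 through 4).
All prey of Blue Heron (Mummichog 3) are at level 3 or above, so Blue Heron is at level 1 + 3 = 4.
Every consumer has at least one prey at level 3 or below, so none exceeds level 4.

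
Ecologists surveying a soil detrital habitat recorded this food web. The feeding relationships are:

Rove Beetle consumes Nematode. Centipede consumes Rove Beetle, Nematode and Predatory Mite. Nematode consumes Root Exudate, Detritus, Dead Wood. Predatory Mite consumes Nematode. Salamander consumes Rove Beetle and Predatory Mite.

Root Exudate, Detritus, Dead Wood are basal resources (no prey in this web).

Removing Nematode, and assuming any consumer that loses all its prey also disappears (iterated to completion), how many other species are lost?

Remove Nematode.
Round 1: Rove Beetle (all prey gone), Predatory Mite (all prey gone) → extinct.
Round 2: Salamander (all prey gone), Centipede (all prey gone) → extinct.
No further losses. Total secondary extinctions: 4.

4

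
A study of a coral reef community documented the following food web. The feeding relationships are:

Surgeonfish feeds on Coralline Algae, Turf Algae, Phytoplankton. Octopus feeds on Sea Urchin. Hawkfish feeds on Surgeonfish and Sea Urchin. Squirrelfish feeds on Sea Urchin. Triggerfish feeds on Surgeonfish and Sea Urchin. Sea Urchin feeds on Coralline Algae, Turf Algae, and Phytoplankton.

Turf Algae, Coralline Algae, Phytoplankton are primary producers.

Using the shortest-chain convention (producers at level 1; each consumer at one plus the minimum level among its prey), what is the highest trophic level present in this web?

3

Producers (level 1): Turf Algae, Coralline Algae, Phytoplankton.
Following each consumer down to its lowest-level prey: Turf Algae → Surgeonfish → Triggerfish (levels 1 through 3).
All prey of Triggerfish (Surgeonfish 2, Sea Urchin 2) are at level 2 or above, so Triggerfish is at level 1 + 2 = 3.
Every consumer has at least one prey at level 2 or below, so none exceeds level 3.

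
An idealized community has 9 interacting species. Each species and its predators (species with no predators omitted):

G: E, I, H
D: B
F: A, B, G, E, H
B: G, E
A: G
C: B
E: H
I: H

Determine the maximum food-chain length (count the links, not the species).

4 links

One longest chain: F → A → G → E → H.
It has 5 species and 4 links.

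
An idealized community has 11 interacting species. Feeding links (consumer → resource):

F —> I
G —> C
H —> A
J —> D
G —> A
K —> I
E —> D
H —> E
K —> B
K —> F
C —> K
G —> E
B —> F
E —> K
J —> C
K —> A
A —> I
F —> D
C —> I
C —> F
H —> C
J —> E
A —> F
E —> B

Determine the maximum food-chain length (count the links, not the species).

5 links

One longest chain: D → F → A → K → C → J.
It has 6 species and 5 links.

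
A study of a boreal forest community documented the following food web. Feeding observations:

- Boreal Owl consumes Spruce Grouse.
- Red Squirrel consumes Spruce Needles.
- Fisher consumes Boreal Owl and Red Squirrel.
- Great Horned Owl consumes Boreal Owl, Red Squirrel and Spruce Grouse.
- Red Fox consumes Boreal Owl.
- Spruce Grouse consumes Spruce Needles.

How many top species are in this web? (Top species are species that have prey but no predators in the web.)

3

Top species (has prey, but nothing eats it): Red Fox, Fisher, Great Horned Owl.
Count: 3.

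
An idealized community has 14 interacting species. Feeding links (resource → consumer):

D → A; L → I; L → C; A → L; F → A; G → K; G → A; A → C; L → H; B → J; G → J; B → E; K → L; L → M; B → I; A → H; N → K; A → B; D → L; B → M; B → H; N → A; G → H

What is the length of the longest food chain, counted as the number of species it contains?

One longest chain: F → A → B → J.
It has 4 species and 3 links.

4 species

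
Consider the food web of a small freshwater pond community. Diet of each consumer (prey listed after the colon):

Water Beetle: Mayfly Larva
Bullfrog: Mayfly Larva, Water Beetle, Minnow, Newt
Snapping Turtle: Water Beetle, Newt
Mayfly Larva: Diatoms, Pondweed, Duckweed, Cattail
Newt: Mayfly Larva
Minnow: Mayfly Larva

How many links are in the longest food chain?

One longest chain: Diatoms → Mayfly Larva → Water Beetle → Bullfrog.
It has 4 species and 3 links.

3 links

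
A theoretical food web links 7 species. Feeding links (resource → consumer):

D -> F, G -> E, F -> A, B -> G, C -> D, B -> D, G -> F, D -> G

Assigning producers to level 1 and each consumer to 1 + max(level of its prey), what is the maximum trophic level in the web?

5

Producers (level 1): B, C.
B → D → G → F → A gives A level 5.
No species has a prey at level 5, so no species reaches level 6.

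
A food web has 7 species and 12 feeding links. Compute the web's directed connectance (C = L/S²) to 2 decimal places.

The web has S = 7 species and L = 12 feeding links.
C = L / S² = 12 / 49 = 0.2449 ≈ 0.24.

C = 0.24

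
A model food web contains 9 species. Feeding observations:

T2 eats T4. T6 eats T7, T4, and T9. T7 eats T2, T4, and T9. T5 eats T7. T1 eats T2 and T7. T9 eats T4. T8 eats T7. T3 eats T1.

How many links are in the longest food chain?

One longest chain: T4 → T9 → T7 → T1 → T3.
It has 5 species and 4 links.

4 links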